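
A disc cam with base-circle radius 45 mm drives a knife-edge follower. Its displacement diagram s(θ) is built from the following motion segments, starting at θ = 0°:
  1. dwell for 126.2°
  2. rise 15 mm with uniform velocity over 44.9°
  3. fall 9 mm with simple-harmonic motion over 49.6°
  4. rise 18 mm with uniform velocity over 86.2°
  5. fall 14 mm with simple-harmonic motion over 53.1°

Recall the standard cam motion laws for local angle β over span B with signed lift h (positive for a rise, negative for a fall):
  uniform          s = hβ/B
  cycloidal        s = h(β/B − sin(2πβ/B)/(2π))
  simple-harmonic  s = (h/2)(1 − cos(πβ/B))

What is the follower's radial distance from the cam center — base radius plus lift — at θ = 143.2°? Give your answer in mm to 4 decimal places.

seg 1 [0°–126.2°] dwell: s stays 0.0000
seg 2 [126.2°–171.1°] uniform, h=15: θ=143.2° here. β=17, B=44.9. 15·17/44.9 = 5.6793 → s = 5.6793
radial distance = base radius + s = 45 + 5.6793 = 50.6793

50.6793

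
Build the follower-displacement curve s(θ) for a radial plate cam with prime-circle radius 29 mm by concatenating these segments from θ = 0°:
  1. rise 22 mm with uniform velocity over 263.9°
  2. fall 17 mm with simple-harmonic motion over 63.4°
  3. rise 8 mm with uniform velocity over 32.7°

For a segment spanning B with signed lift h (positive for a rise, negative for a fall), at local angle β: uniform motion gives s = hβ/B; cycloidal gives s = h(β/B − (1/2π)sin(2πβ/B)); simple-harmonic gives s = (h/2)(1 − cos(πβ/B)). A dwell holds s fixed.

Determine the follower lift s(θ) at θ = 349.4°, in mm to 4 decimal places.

seg 1 [0°–263.9°] uniform, h=22: full span → s += 22 → s = 22.0000
seg 2 [263.9°–327.3°] simple-harmonic, h=-17: full span → s += -17 → s = 5.0000
seg 3 [327.3°–360°] uniform, h=8: θ=349.4° here. β=22.1, B=32.7. 8·22.1/32.7 = 5.4067 → s = 10.4067

10.4067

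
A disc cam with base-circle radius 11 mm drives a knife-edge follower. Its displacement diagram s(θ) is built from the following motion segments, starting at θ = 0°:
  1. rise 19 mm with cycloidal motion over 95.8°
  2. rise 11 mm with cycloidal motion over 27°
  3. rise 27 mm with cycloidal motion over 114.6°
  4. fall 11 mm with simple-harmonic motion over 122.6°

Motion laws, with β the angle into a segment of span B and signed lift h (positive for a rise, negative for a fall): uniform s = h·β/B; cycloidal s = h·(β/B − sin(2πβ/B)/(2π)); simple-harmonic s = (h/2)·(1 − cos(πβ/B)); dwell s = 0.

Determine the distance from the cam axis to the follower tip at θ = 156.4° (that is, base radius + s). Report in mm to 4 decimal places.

seg 1 [0°–95.8°] cycloidal, h=19: full span → s += 19 → s = 19.0000
seg 2 [95.8°–122.8°] cycloidal, h=11: full span → s += 11 → s = 30.0000
seg 3 [122.8°–237.4°] cycloidal, h=27: θ=156.4° here. β=33.6, B=114.6. 27·(0.2932 − sin(2π·0.2932)/(2π)) = 3.7763 → s = 33.7763
radial distance = base radius + s = 11 + 33.7763 = 44.7763

44.7763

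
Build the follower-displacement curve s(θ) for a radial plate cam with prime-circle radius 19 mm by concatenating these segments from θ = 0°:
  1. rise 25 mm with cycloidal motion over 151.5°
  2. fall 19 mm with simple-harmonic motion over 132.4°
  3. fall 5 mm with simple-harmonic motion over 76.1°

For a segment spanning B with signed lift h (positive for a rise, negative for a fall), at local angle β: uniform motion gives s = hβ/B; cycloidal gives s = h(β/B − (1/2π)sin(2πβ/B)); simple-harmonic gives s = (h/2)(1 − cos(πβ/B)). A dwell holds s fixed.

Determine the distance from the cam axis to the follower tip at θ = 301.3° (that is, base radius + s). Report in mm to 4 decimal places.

seg 1 [0°–151.5°] cycloidal, h=25: full span → s += 25 → s = 25.0000
seg 2 [151.5°–283.9°] simple-harmonic, h=-19: full span → s += -19 → s = 6.0000
seg 3 [283.9°–360°] simple-harmonic, h=-5: θ=301.3° here. β=17.4, B=76.1. -5/2·(1 − cos(π·0.2286)) = -0.6177 → s = 5.3823
radial distance = base radius + s = 19 + 5.3823 = 24.3823

24.3823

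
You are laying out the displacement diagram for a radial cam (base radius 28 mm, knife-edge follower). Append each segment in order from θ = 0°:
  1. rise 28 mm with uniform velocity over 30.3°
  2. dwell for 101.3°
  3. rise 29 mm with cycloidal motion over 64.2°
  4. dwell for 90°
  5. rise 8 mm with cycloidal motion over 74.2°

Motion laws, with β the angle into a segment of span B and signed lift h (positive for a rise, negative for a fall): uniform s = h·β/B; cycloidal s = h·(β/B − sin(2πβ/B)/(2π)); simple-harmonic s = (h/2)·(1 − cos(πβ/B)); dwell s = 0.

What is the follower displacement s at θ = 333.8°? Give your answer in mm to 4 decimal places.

seg 1 [0°–30.3°] uniform, h=28: full span → s += 28 → s = 28.0000
seg 2 [30.3°–131.6°] dwell: s stays 28.0000
seg 3 [131.6°–195.8°] cycloidal, h=29: full span → s += 29 → s = 57.0000
seg 4 [195.8°–285.8°] dwell: s stays 57.0000
seg 5 [285.8°–360°] cycloidal, h=8: θ=333.8° here. β=48, B=74.2. 8·(0.6469 − sin(2π·0.6469)/(2π)) = 6.1905 → s = 63.1905

63.1905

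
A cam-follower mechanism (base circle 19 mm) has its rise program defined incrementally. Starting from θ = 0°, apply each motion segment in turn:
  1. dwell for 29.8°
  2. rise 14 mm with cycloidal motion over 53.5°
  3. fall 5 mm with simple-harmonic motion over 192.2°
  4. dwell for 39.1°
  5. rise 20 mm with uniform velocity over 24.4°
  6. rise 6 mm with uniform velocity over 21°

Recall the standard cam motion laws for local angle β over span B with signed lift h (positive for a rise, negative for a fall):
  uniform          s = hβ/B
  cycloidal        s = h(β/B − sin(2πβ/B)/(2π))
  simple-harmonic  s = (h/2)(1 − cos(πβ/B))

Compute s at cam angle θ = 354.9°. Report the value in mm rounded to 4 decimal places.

seg 1 [0°–29.8°] dwell: s stays 0.0000
seg 2 [29.8°–83.3°] cycloidal, h=14: full span → s += 14 → s = 14.0000
seg 3 [83.3°–275.5°] simple-harmonic, h=-5: full span → s += -5 → s = 9.0000
seg 4 [275.5°–314.6°] dwell: s stays 9.0000
seg 5 [314.6°–339°] uniform, h=20: full span → s += 20 → s = 29.0000
seg 6 [339°–360°] uniform, h=6: θ=354.9° here. β=15.9, B=21. 6·15.9/21 = 4.5429 → s = 33.5429

33.5429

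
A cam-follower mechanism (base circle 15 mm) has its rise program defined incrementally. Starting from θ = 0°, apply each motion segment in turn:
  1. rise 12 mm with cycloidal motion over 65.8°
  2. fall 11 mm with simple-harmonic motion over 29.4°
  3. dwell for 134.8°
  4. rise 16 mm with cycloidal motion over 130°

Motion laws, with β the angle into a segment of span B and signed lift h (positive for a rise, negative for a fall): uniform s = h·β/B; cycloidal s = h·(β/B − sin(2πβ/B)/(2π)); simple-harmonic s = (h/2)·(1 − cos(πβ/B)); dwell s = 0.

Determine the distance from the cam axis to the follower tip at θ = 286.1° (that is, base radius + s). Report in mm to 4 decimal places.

seg 1 [0°–65.8°] cycloidal, h=12: full span → s += 12 → s = 12.0000
seg 2 [65.8°–95.2°] simple-harmonic, h=-11: full span → s += -11 → s = 1.0000
seg 3 [95.2°–230°] dwell: s stays 1.0000
seg 4 [230°–360°] cycloidal, h=16: θ=286.1° here. β=56.1, B=130. 16·(0.4315 − sin(2π·0.4315)/(2π)) = 5.8427 → s = 6.8427
radial distance = base radius + s = 15 + 6.8427 = 21.8427

21.8427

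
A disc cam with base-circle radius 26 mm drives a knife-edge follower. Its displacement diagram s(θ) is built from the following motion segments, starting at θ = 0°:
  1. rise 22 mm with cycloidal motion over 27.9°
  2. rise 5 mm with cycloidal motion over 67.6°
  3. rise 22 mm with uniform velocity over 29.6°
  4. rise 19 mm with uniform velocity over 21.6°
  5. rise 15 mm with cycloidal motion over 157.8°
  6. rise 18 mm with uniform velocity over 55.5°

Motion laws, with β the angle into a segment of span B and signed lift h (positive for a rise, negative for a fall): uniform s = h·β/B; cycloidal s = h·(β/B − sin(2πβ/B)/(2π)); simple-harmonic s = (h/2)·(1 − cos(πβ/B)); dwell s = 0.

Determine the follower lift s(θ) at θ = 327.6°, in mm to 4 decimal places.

seg 1 [0°–27.9°] cycloidal, h=22: full span → s += 22 → s = 22.0000
seg 2 [27.9°–95.5°] cycloidal, h=5: full span → s += 5 → s = 27.0000
seg 3 [95.5°–125.1°] uniform, h=22: full span → s += 22 → s = 49.0000
seg 4 [125.1°–146.7°] uniform, h=19: full span → s += 19 → s = 68.0000
seg 5 [146.7°–304.5°] cycloidal, h=15: full span → s += 15 → s = 83.0000
seg 6 [304.5°–360°] uniform, h=18: θ=327.6° here. β=23.1, B=55.5. 18·23.1/55.5 = 7.4919 → s = 90.4919

90.4919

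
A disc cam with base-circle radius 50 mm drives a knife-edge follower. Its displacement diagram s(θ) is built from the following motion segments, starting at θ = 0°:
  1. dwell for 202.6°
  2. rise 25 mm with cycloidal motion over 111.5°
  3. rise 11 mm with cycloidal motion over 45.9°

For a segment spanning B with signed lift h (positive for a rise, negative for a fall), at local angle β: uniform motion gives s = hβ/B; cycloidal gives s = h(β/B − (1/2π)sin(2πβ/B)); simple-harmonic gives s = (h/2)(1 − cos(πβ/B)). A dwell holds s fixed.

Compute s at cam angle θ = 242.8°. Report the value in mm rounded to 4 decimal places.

seg 1 [0°–202.6°] dwell: s stays 0.0000
seg 2 [202.6°–314.1°] cycloidal, h=25: θ=242.8° here. β=40.2, B=111.5. 25·(0.3605 − sin(2π·0.3605)/(2π)) = 5.9563 → s = 5.9563

5.9563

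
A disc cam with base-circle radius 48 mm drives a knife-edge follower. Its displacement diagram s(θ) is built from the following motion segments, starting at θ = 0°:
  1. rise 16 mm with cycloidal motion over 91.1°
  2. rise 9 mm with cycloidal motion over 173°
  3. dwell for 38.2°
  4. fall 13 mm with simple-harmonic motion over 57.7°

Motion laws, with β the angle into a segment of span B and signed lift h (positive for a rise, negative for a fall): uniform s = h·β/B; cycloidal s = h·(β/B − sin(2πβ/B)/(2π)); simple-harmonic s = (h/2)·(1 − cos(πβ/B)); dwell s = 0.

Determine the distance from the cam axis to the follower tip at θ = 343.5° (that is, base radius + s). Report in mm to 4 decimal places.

seg 1 [0°–91.1°] cycloidal, h=16: full span → s += 16 → s = 16.0000
seg 2 [91.1°–264.1°] cycloidal, h=9: full span → s += 9 → s = 25.0000
seg 3 [264.1°–302.3°] dwell: s stays 25.0000
seg 4 [302.3°–360°] simple-harmonic, h=-13: θ=343.5° here. β=41.2, B=57.7. -13/2·(1 − cos(π·0.7140)) = -10.5487 → s = 14.4513
radial distance = base radius + s = 48 + 14.4513 = 62.4513

62.4513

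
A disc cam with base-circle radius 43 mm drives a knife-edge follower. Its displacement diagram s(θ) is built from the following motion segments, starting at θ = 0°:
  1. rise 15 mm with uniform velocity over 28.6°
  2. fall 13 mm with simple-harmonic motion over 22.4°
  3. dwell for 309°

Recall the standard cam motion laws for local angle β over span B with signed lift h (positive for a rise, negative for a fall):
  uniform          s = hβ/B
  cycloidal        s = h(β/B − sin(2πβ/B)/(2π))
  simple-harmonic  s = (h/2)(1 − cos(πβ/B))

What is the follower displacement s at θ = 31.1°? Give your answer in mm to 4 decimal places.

seg 1 [0°–28.6°] uniform, h=15: full span → s += 15 → s = 15.0000
seg 2 [28.6°–51°] simple-harmonic, h=-13: θ=31.1° here. β=2.5, B=22.4. -13/2·(1 − cos(π·0.1116)) = -0.3955 → s = 14.6045

14.6045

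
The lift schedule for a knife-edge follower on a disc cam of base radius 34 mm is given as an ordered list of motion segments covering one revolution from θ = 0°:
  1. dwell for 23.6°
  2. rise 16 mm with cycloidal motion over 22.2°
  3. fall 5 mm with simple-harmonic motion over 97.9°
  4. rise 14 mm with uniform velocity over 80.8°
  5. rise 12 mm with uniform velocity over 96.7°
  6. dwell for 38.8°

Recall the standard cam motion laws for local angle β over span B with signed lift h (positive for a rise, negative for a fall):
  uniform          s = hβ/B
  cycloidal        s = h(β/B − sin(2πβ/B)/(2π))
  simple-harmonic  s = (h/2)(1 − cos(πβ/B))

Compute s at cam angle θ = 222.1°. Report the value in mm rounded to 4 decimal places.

seg 1 [0°–23.6°] dwell: s stays 0.0000
seg 2 [23.6°–45.8°] cycloidal, h=16: full span → s += 16 → s = 16.0000
seg 3 [45.8°–143.7°] simple-harmonic, h=-5: full span → s += -5 → s = 11.0000
seg 4 [143.7°–224.5°] uniform, h=14: θ=222.1° here. β=78.4, B=80.8. 14·78.4/80.8 = 13.5842 → s = 24.5842

24.5842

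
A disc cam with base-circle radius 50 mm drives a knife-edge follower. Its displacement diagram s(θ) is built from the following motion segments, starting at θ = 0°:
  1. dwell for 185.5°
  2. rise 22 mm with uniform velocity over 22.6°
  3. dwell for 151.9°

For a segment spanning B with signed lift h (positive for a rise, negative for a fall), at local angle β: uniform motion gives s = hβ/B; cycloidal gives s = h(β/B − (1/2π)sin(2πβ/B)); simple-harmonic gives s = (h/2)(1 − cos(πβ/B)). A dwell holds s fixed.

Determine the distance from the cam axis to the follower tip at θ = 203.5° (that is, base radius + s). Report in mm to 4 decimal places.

seg 1 [0°–185.5°] dwell: s stays 0.0000
seg 2 [185.5°–208.1°] uniform, h=22: θ=203.5° here. β=18, B=22.6. 22·18/22.6 = 17.5221 → s = 17.5221
radial distance = base radius + s = 50 + 17.5221 = 67.5221

67.5221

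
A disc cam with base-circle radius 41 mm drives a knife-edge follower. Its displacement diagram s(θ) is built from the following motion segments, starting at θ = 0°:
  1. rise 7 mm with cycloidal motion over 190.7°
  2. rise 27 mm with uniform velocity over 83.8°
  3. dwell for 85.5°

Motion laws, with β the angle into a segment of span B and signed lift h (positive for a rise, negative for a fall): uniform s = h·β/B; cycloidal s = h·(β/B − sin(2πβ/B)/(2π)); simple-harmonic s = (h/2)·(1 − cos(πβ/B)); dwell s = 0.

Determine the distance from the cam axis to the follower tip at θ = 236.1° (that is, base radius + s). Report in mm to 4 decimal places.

seg 1 [0°–190.7°] cycloidal, h=7: full span → s += 7 → s = 7.0000
seg 2 [190.7°–274.5°] uniform, h=27: θ=236.1° here. β=45.4, B=83.8. 27·45.4/83.8 = 14.6277 → s = 21.6277
radial distance = base radius + s = 41 + 21.6277 = 62.6277

62.6277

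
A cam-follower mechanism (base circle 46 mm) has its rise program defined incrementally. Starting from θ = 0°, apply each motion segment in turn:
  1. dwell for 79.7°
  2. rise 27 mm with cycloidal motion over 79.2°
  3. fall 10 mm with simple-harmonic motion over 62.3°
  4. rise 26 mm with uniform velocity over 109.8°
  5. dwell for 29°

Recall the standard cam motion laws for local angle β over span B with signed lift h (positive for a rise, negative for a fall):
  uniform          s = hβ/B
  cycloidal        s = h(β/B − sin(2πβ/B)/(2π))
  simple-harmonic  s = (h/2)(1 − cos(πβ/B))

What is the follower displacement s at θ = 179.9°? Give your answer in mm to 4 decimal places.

seg 1 [0°–79.7°] dwell: s stays 0.0000
seg 2 [79.7°–158.9°] cycloidal, h=27: full span → s += 27 → s = 27.0000
seg 3 [158.9°–221.2°] simple-harmonic, h=-10: θ=179.9° here. β=21, B=62.3. -10/2·(1 − cos(π·0.3371)) = -2.5511 → s = 24.4489

24.4489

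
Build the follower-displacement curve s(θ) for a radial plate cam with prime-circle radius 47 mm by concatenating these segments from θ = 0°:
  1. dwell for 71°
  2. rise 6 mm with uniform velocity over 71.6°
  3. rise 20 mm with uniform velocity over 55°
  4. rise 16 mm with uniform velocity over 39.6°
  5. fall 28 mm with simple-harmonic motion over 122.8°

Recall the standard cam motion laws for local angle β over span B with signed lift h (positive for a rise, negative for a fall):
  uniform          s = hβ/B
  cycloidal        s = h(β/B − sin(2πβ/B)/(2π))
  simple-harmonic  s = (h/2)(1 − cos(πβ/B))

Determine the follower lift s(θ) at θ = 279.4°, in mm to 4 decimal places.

seg 1 [0°–71°] dwell: s stays 0.0000
seg 2 [71°–142.6°] uniform, h=6: full span → s += 6 → s = 6.0000
seg 3 [142.6°–197.6°] uniform, h=20: full span → s += 20 → s = 26.0000
seg 4 [197.6°–237.2°] uniform, h=16: full span → s += 16 → s = 42.0000
seg 5 [237.2°–360°] simple-harmonic, h=-28: θ=279.4° here. β=42.2, B=122.8. -28/2·(1 − cos(π·0.3436)) = -7.3965 → s = 34.6035

34.6035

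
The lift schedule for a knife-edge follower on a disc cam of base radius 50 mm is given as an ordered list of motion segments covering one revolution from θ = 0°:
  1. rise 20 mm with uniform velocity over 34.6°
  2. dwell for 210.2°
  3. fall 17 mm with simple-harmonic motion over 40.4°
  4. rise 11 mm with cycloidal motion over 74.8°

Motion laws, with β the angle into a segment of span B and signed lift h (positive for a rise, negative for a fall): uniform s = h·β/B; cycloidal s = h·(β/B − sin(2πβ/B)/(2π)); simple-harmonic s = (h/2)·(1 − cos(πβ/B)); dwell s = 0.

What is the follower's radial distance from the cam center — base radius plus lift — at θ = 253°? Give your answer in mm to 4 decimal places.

seg 1 [0°–34.6°] uniform, h=20: full span → s += 20 → s = 20.0000
seg 2 [34.6°–244.8°] dwell: s stays 20.0000
seg 3 [244.8°–285.2°] simple-harmonic, h=-17: θ=253° here. β=8.2, B=40.4. -17/2·(1 − cos(π·0.2030)) = -1.6703 → s = 18.3297
radial distance = base radius + s = 50 + 18.3297 = 68.3297

68.3297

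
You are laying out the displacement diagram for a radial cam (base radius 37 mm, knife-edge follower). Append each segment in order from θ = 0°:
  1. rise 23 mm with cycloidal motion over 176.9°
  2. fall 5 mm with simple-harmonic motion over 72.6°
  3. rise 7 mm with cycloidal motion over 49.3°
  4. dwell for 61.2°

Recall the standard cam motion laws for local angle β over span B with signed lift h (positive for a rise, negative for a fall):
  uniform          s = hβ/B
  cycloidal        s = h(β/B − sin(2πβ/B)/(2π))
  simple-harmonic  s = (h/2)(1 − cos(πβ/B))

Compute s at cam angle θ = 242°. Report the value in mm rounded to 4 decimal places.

seg 1 [0°–176.9°] cycloidal, h=23: full span → s += 23 → s = 23.0000
seg 2 [176.9°–249.5°] simple-harmonic, h=-5: θ=242° here. β=65.1, B=72.6. -5/2·(1 − cos(π·0.8967)) = -4.8695 → s = 18.1305

18.1305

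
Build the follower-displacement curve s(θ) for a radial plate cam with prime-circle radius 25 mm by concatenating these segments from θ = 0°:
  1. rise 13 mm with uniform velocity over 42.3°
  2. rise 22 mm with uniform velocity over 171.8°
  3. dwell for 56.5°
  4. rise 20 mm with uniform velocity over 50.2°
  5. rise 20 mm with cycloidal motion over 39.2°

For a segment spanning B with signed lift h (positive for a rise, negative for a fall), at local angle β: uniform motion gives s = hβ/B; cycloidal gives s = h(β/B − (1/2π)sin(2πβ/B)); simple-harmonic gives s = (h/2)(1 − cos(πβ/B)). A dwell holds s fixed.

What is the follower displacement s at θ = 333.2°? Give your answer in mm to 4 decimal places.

seg 1 [0°–42.3°] uniform, h=13: full span → s += 13 → s = 13.0000
seg 2 [42.3°–214.1°] uniform, h=22: full span → s += 22 → s = 35.0000
seg 3 [214.1°–270.6°] dwell: s stays 35.0000
seg 4 [270.6°–320.8°] uniform, h=20: full span → s += 20 → s = 55.0000
seg 5 [320.8°–360°] cycloidal, h=20: θ=333.2° here. β=12.4, B=39.2. 20·(0.3163 − sin(2π·0.3163)/(2π)) = 3.4159 → s = 58.4159

58.4159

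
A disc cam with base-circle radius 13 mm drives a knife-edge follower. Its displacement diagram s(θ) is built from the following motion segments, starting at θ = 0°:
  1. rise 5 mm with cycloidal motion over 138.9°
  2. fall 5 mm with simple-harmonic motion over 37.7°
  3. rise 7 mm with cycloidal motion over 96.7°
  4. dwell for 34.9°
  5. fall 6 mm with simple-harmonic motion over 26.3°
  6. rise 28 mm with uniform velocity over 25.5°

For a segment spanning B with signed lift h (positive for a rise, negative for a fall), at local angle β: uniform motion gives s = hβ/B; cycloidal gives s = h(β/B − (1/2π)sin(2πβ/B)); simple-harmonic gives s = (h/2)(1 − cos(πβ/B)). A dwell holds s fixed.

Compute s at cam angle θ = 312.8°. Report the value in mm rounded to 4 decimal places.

seg 1 [0°–138.9°] cycloidal, h=5: full span → s += 5 → s = 5.0000
seg 2 [138.9°–176.6°] simple-harmonic, h=-5: full span → s += -5 → s = 0.0000
seg 3 [176.6°–273.3°] cycloidal, h=7: full span → s += 7 → s = 7.0000
seg 4 [273.3°–308.2°] dwell: s stays 7.0000
seg 5 [308.2°–334.5°] simple-harmonic, h=-6: θ=312.8° here. β=4.6, B=26.3. -6/2·(1 − cos(π·0.1749)) = -0.4416 → s = 6.5584

6.5584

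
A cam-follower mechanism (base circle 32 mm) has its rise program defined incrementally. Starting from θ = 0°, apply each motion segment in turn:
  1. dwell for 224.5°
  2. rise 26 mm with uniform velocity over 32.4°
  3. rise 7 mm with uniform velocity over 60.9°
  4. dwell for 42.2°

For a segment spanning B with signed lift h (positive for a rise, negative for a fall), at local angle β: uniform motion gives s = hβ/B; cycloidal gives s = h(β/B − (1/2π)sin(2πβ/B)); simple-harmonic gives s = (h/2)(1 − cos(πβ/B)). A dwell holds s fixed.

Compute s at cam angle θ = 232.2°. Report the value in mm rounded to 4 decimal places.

seg 1 [0°–224.5°] dwell: s stays 0.0000
seg 2 [224.5°–256.9°] uniform, h=26: θ=232.2° here. β=7.7, B=32.4. 26·7.7/32.4 = 6.1790 → s = 6.1790

6.1790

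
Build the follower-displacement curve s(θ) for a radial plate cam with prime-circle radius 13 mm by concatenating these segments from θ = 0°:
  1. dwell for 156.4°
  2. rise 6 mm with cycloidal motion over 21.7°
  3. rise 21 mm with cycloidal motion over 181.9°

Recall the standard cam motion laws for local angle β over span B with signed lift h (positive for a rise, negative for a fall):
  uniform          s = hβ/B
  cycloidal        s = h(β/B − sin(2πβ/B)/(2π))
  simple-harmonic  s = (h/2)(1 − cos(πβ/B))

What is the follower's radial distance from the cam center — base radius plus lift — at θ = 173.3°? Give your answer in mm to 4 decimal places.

seg 1 [0°–156.4°] dwell: s stays 0.0000
seg 2 [156.4°–178.1°] cycloidal, h=6: θ=173.3° here. β=16.9, B=21.7. 6·(0.7788 − sin(2π·0.7788)/(2π)) = 5.6121 → s = 5.6121
radial distance = base radius + s = 13 + 5.6121 = 18.6121

18.6121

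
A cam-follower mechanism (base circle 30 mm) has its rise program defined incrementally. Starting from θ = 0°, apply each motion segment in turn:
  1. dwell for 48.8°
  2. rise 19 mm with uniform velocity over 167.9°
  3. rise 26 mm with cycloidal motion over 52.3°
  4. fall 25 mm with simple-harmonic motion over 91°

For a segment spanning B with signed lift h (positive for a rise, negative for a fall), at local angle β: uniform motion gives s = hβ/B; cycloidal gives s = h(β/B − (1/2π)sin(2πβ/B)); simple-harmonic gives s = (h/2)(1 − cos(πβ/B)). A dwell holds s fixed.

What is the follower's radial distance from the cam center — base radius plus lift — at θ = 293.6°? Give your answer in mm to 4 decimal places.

seg 1 [0°–48.8°] dwell: s stays 0.0000
seg 2 [48.8°–216.7°] uniform, h=19: full span → s += 19 → s = 19.0000
seg 3 [216.7°–269°] cycloidal, h=26: full span → s += 26 → s = 45.0000
seg 4 [269°–360°] simple-harmonic, h=-25: θ=293.6° here. β=24.6, B=91. -25/2·(1 − cos(π·0.2703)) = -4.2433 → s = 40.7567
radial distance = base radius + s = 30 + 40.7567 = 70.7567

70.7567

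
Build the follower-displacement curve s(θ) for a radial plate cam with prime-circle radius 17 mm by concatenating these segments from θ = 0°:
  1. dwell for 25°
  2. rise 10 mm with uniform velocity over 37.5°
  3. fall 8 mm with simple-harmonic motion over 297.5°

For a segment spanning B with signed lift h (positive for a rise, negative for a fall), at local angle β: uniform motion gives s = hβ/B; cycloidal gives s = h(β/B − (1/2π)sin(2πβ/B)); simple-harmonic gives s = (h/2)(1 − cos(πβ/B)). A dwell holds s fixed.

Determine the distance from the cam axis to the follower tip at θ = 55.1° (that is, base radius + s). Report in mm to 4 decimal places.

seg 1 [0°–25°] dwell: s stays 0.0000
seg 2 [25°–62.5°] uniform, h=10: θ=55.1° here. β=30.1, B=37.5. 10·30.1/37.5 = 8.0267 → s = 8.0267
radial distance = base radius + s = 17 + 8.0267 = 25.0267

25.0267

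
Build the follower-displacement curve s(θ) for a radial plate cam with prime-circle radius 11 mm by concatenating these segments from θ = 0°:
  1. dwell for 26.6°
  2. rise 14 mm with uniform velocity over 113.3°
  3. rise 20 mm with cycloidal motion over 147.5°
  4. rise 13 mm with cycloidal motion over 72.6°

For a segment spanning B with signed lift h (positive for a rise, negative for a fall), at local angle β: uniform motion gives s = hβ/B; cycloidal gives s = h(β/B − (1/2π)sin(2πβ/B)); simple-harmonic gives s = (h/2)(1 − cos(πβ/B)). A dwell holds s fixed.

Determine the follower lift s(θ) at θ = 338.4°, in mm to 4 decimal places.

seg 1 [0°–26.6°] dwell: s stays 0.0000
seg 2 [26.6°–139.9°] uniform, h=14: full span → s += 14 → s = 14.0000
seg 3 [139.9°–287.4°] cycloidal, h=20: full span → s += 20 → s = 34.0000
seg 4 [287.4°–360°] cycloidal, h=13: θ=338.4° here. β=51, B=72.6. 13·(0.7025 − sin(2π·0.7025)/(2π)) = 11.1097 → s = 45.1097

45.1097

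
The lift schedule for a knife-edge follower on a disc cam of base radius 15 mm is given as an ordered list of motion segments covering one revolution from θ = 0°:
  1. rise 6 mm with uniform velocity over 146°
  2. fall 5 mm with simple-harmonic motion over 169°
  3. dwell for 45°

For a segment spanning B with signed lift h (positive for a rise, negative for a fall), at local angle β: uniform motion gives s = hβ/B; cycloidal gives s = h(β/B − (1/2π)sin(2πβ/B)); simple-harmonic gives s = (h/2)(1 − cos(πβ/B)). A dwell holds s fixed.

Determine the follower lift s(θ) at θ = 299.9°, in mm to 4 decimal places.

seg 1 [0°–146°] uniform, h=6: full span → s += 6 → s = 6.0000
seg 2 [146°–315°] simple-harmonic, h=-5: θ=299.9° here. β=153.9, B=169. -5/2·(1 − cos(π·0.9107)) = -4.9022 → s = 1.0978

1.0978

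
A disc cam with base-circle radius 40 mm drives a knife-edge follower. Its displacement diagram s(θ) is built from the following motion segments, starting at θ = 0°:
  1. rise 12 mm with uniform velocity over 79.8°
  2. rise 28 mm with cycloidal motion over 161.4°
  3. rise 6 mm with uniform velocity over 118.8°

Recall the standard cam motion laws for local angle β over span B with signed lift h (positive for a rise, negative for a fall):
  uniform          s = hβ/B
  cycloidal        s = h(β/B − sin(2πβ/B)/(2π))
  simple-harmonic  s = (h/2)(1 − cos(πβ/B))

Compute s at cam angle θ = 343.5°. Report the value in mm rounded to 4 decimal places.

seg 1 [0°–79.8°] uniform, h=12: full span → s += 12 → s = 12.0000
seg 2 [79.8°–241.2°] cycloidal, h=28: full span → s += 28 → s = 40.0000
seg 3 [241.2°–360°] uniform, h=6: θ=343.5° here. β=102.3, B=118.8. 6·102.3/118.8 = 5.1667 → s = 45.1667

45.1667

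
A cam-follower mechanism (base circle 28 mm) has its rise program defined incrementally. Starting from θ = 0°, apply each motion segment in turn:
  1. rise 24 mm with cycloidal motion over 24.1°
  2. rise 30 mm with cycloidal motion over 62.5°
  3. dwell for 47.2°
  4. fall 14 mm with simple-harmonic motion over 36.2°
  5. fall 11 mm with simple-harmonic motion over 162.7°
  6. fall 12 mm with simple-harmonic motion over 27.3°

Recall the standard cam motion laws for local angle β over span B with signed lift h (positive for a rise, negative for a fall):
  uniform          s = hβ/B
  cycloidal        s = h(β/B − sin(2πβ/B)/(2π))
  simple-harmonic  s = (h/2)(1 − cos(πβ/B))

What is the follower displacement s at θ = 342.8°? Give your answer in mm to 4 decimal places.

seg 1 [0°–24.1°] cycloidal, h=24: full span → s += 24 → s = 24.0000
seg 2 [24.1°–86.6°] cycloidal, h=30: full span → s += 30 → s = 54.0000
seg 3 [86.6°–133.8°] dwell: s stays 54.0000
seg 4 [133.8°–170°] simple-harmonic, h=-14: full span → s += -14 → s = 40.0000
seg 5 [170°–332.7°] simple-harmonic, h=-11: full span → s += -11 → s = 29.0000
seg 6 [332.7°–360°] simple-harmonic, h=-12: θ=342.8° here. β=10.1, B=27.3. -12/2·(1 − cos(π·0.3700)) = -3.6165 → s = 25.3835

25.3835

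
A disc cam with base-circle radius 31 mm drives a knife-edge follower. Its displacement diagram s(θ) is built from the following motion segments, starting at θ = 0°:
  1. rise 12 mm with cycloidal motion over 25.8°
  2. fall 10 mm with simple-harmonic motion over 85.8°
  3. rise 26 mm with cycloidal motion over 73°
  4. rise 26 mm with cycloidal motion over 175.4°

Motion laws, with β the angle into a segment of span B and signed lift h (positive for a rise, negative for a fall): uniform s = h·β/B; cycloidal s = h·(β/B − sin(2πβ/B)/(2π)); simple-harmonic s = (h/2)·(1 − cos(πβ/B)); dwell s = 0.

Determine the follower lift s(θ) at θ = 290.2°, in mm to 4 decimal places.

seg 1 [0°–25.8°] cycloidal, h=12: full span → s += 12 → s = 12.0000
seg 2 [25.8°–111.6°] simple-harmonic, h=-10: full span → s += -10 → s = 2.0000
seg 3 [111.6°–184.6°] cycloidal, h=26: full span → s += 26 → s = 28.0000
seg 4 [184.6°–360°] cycloidal, h=26: θ=290.2° here. β=105.6, B=175.4. 26·(0.6021 − sin(2π·0.6021)/(2π)) = 18.1286 → s = 46.1286

46.1286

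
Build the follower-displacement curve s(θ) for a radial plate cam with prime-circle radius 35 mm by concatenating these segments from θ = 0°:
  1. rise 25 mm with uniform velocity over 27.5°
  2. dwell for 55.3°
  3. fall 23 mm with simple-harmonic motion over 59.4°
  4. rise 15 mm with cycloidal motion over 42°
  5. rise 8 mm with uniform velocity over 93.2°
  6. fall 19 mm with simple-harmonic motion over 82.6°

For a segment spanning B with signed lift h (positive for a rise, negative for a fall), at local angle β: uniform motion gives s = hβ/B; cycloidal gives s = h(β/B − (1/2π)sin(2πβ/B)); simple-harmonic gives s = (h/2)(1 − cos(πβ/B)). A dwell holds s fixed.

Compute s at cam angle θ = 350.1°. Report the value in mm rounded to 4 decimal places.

seg 1 [0°–27.5°] uniform, h=25: full span → s += 25 → s = 25.0000
seg 2 [27.5°–82.8°] dwell: s stays 25.0000
seg 3 [82.8°–142.2°] simple-harmonic, h=-23: full span → s += -23 → s = 2.0000
seg 4 [142.2°–184.2°] cycloidal, h=15: full span → s += 15 → s = 17.0000
seg 5 [184.2°–277.4°] uniform, h=8: full span → s += 8 → s = 25.0000
seg 6 [277.4°–360°] simple-harmonic, h=-19: θ=350.1° here. β=72.7, B=82.6. -19/2·(1 − cos(π·0.8801)) = -18.3345 → s = 6.6655

6.6655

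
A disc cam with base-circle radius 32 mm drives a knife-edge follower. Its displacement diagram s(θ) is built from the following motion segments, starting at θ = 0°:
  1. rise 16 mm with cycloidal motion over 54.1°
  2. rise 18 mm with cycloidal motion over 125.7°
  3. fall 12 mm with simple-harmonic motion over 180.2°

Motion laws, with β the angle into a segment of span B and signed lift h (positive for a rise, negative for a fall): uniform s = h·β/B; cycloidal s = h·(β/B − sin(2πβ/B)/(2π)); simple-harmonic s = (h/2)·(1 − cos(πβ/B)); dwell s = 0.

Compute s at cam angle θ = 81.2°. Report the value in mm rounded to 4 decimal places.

seg 1 [0°–54.1°] cycloidal, h=16: full span → s += 16 → s = 16.0000
seg 2 [54.1°–179.8°] cycloidal, h=18: θ=81.2° here. β=27.1, B=125.7. 18·(0.2156 − sin(2π·0.2156)/(2π)) = 1.0826 → s = 17.0826

17.0826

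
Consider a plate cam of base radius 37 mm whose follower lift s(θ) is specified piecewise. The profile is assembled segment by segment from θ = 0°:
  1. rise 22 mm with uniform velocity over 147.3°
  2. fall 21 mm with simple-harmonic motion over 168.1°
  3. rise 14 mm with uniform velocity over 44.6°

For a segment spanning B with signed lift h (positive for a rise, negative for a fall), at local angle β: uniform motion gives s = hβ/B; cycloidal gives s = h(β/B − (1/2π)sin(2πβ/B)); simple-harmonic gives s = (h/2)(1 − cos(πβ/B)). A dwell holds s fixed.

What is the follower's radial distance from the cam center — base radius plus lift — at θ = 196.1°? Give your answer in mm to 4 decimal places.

seg 1 [0°–147.3°] uniform, h=22: full span → s += 22 → s = 22.0000
seg 2 [147.3°–315.4°] simple-harmonic, h=-21: θ=196.1° here. β=48.8, B=168.1. -21/2·(1 − cos(π·0.2903)) = -4.0724 → s = 17.9276
radial distance = base radius + s = 37 + 17.9276 = 54.9276

54.9276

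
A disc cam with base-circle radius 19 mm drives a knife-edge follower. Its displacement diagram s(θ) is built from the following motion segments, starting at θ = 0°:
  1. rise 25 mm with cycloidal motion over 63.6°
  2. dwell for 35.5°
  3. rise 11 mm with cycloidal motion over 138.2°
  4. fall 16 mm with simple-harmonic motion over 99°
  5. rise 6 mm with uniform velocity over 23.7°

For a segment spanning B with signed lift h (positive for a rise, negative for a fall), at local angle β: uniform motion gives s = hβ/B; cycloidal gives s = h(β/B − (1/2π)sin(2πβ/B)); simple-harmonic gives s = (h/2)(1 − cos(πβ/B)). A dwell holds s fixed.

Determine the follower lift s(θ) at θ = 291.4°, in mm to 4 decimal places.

seg 1 [0°–63.6°] cycloidal, h=25: full span → s += 25 → s = 25.0000
seg 2 [63.6°–99.1°] dwell: s stays 25.0000
seg 3 [99.1°–237.3°] cycloidal, h=11: full span → s += 11 → s = 36.0000
seg 4 [237.3°–336.3°] simple-harmonic, h=-16: θ=291.4° here. β=54.1, B=99. -16/2·(1 − cos(π·0.5465)) = -9.1636 → s = 26.8364

26.8364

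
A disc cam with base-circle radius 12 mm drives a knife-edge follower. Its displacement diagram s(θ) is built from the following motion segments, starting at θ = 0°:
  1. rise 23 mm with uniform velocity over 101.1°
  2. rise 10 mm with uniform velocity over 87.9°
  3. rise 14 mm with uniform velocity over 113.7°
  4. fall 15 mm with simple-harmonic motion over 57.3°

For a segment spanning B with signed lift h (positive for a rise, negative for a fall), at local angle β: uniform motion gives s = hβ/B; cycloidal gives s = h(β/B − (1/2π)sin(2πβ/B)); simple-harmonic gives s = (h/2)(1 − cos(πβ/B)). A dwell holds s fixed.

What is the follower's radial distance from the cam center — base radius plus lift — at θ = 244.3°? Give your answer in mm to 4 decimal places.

seg 1 [0°–101.1°] uniform, h=23: full span → s += 23 → s = 23.0000
seg 2 [101.1°–189°] uniform, h=10: full span → s += 10 → s = 33.0000
seg 3 [189°–302.7°] uniform, h=14: θ=244.3° here. β=55.3, B=113.7. 14·55.3/113.7 = 6.8091 → s = 39.8091
radial distance = base radius + s = 12 + 39.8091 = 51.8091

51.8091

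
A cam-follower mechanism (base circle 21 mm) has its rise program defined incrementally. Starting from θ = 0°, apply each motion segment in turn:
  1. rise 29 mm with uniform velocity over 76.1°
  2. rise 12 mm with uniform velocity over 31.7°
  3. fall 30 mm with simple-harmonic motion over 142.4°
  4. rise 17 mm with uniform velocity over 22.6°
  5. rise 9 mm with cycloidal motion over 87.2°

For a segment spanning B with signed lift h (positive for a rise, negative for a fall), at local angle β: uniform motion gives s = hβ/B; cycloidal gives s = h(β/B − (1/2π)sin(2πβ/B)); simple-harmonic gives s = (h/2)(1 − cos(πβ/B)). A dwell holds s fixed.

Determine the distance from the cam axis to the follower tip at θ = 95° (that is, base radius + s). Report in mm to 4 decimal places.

seg 1 [0°–76.1°] uniform, h=29: full span → s += 29 → s = 29.0000
seg 2 [76.1°–107.8°] uniform, h=12: θ=95° here. β=18.9, B=31.7. 12·18.9/31.7 = 7.1546 → s = 36.1546
radial distance = base radius + s = 21 + 36.1546 = 57.1546

57.1546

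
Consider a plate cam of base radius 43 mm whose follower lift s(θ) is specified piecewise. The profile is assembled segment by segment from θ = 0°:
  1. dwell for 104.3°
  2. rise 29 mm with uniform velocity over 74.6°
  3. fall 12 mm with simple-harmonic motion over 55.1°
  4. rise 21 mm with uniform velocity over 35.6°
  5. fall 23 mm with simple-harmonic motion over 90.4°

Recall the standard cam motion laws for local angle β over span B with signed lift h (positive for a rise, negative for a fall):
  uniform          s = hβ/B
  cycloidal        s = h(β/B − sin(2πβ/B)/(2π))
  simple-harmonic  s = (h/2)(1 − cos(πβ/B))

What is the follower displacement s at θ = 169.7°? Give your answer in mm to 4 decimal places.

seg 1 [0°–104.3°] dwell: s stays 0.0000
seg 2 [104.3°–178.9°] uniform, h=29: θ=169.7° here. β=65.4, B=74.6. 29·65.4/74.6 = 25.4236 → s = 25.4236

25.4236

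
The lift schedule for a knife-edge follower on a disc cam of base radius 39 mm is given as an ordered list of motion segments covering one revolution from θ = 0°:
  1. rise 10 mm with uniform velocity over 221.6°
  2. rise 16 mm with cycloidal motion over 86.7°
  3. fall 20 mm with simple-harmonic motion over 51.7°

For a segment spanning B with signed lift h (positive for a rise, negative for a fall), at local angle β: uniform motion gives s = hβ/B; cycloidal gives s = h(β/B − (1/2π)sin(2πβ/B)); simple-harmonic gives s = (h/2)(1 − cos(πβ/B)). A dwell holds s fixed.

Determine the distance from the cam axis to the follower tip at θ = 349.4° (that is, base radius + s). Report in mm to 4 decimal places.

seg 1 [0°–221.6°] uniform, h=10: full span → s += 10 → s = 10.0000
seg 2 [221.6°–308.3°] cycloidal, h=16: full span → s += 16 → s = 26.0000
seg 3 [308.3°–360°] simple-harmonic, h=-20: θ=349.4° here. β=41.1, B=51.7. -20/2·(1 − cos(π·0.7950)) = -17.9963 → s = 8.0037
radial distance = base radius + s = 39 + 8.0037 = 47.0037

47.0037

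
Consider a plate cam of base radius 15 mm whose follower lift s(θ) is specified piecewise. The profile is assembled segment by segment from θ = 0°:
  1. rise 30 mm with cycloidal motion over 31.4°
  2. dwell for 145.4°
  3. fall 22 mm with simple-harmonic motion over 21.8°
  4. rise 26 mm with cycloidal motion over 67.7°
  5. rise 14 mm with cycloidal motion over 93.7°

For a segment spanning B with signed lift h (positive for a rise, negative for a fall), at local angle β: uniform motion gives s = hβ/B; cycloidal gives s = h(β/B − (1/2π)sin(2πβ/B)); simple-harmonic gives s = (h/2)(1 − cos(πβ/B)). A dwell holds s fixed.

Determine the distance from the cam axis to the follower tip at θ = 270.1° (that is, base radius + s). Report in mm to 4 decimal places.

seg 1 [0°–31.4°] cycloidal, h=30: full span → s += 30 → s = 30.0000
seg 2 [31.4°–176.8°] dwell: s stays 30.0000
seg 3 [176.8°–198.6°] simple-harmonic, h=-22: full span → s += -22 → s = 8.0000
seg 4 [198.6°–266.3°] cycloidal, h=26: full span → s += 26 → s = 34.0000
seg 5 [266.3°–360°] cycloidal, h=14: θ=270.1° here. β=3.8, B=93.7. 14·(0.0406 − sin(2π·0.0406)/(2π)) = 0.0061 → s = 34.0061
radial distance = base radius + s = 15 + 34.0061 = 49.0061

49.0061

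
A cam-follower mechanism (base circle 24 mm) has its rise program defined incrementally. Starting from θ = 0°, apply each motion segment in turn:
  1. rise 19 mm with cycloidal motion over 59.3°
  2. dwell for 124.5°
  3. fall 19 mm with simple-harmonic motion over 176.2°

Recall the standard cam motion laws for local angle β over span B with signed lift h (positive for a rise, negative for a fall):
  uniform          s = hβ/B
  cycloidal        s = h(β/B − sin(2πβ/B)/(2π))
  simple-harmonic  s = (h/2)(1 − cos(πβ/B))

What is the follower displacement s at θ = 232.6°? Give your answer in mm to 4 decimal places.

seg 1 [0°–59.3°] cycloidal, h=19: full span → s += 19 → s = 19.0000
seg 2 [59.3°–183.8°] dwell: s stays 19.0000
seg 3 [183.8°–360°] simple-harmonic, h=-19: θ=232.6° here. β=48.8, B=176.2. -19/2·(1 − cos(π·0.2770)) = -3.3748 → s = 15.6252

15.6252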